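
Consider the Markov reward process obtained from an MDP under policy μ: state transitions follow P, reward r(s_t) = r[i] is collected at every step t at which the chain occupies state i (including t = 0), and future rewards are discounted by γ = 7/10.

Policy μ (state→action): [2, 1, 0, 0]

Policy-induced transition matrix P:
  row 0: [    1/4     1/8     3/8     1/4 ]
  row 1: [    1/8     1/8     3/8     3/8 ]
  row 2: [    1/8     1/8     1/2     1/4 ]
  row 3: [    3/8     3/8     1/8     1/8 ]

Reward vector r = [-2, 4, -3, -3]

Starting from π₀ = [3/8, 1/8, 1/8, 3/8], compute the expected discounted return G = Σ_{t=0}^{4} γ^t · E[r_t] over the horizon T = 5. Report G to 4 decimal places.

G = -4.2049

t=0: π = [0.3750, 0.1250, 0.1250, 0.3750], E[r] = -1.7500, γ^t·E[r] = -1.750000, running G = -1.750000
t=1: π = [0.2656, 0.2188, 0.2969, 0.2188], E[r] = -1.2031, γ^t·E[r] = -0.842188, running G = -2.592188
t=2: π = [0.2129, 0.1797, 0.3574, 0.2500], E[r] = -1.5293, γ^t·E[r] = -0.749355, running G = -3.341543
t=3: π = [0.2141, 0.1875, 0.3572, 0.2412], E[r] = -1.4734, γ^t·E[r] = -0.505372, running G = -3.846915
t=4: π = [0.2121, 0.1853, 0.3593, 0.2433], E[r] = -1.4908, γ^t·E[r] = -0.357944, running G = -4.204860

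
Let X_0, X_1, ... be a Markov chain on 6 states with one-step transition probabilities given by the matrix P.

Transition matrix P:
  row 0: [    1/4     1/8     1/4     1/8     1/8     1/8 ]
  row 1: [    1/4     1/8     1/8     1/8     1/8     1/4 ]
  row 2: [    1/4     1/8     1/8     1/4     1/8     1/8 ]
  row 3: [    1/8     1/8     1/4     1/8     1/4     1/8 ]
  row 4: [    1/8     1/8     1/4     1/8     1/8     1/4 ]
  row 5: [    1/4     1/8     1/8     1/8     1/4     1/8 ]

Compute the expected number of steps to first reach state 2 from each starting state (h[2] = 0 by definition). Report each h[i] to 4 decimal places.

First-step conditioning: h[2] = 0; for i ≠ 2, h[i] = 1 + Σ_k P[i][k]·h[k].
  h[0] = 1 + 1/4·h[0] + 1/8·h[1] + 1/8·h[3] + 1/8·h[4] + 1/8·h[5]
  h[1] = 1 + 1/4·h[0] + 1/8·h[1] + 1/8·h[3] + 1/8·h[4] + 1/4·h[5]
  h[3] = 1 + 1/8·h[0] + 1/8·h[1] + 1/8·h[3] + 1/4·h[4] + 1/8·h[5]
  h[4] = 1 + 1/8·h[0] + 1/8·h[1] + 1/8·h[3] + 1/8·h[4] + 1/4·h[5]
  h[5] = 1 + 1/4·h[0] + 1/8·h[1] + 1/8·h[3] + 1/4·h[4] + 1/8·h[5]
Solving the 5×5 linear system over states ≠ 2 gives exactly h = [14/3, 575/108, 0, 505/108, 128/27, 142/27] (h[2] = 0 is the target).

h = [4.6667, 5.3241, 0.0000, 4.6759, 4.7407, 5.2593]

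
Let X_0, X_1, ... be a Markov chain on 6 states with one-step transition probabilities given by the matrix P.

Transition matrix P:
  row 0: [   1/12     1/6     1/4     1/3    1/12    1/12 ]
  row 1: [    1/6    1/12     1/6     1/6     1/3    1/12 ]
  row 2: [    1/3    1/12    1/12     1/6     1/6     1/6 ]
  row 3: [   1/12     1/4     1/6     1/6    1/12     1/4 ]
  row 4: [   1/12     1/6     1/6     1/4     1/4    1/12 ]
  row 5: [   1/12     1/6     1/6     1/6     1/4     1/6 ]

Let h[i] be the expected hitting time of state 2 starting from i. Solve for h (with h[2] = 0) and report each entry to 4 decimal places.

h = [5.2440, 5.6845, 0.0000, 5.7182, 5.7210, 5.7213]

First-step conditioning: h[2] = 0; for i ≠ 2, h[i] = 1 + Σ_k P[i][k]·h[k].
  h[0] = 1 + 1/12·h[0] + 1/6·h[1] + 1/3·h[3] + 1/12·h[4] + 1/12·h[5]
  h[1] = 1 + 1/6·h[0] + 1/12·h[1] + 1/6·h[3] + 1/3·h[4] + 1/12·h[5]
  h[3] = 1 + 1/12·h[0] + 1/4·h[1] + 1/6·h[3] + 1/12·h[4] + 1/4·h[5]
  h[4] = 1 + 1/12·h[0] + 1/6·h[1] + 1/4·h[3] + 1/4·h[4] + 1/12·h[5]
  h[5] = 1 + 1/12·h[0] + 1/6·h[1] + 1/6·h[3] + 1/4·h[4] + 1/6·h[5]
Solving the 5×5 linear system over states ≠ 2 gives exactly h = [4169/795, 7532/1325, 0, 4546/795, 22741/3975, 22742/3975] (h[2] = 0 is the target).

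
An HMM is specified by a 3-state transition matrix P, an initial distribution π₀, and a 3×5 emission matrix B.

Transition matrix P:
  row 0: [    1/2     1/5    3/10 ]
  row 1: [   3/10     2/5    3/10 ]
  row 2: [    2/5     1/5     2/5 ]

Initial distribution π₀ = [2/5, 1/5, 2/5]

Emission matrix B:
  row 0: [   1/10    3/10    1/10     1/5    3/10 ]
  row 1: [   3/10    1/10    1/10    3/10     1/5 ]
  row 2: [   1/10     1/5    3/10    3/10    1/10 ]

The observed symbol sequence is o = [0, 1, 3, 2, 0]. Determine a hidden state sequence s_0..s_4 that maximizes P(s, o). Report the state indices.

path = [0, 0, 2, 2, 1]

t=0: δ = [4.000e-02, 6.000e-02, 4.000e-02]  (obs o_0=0)
t=1: δ = [6.000e-03, 2.400e-03, 3.600e-03]  ψ = [0, 1, 1]  (obs o_1=1)
t=2: δ = [6.000e-04, 3.600e-04, 5.400e-04]  ψ = [0, 0, 0]  (obs o_2=3)
t=3: δ = [3.000e-05, 1.440e-05, 6.480e-05]  ψ = [0, 1, 2]  (obs o_3=2)
t=4: δ = [2.592e-06, 3.888e-06, 2.592e-06]  ψ = [2, 2, 2]  (obs o_4=0)
backtrack: best end state = 1; path = [0, 0, 2, 2, 1]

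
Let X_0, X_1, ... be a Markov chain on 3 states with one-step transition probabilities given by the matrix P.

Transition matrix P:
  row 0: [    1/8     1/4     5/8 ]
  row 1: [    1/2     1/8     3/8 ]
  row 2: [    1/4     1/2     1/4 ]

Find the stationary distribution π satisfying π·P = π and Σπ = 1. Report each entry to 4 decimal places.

π = [0.2913, 0.3107, 0.3981]

Balance equations π_j = Σ_i π_i·P[i][j]:
  π_0 = 1/8·π_0 + 1/2·π_1 + 1/4·π_2
  π_1 = 1/4·π_0 + 1/8·π_1 + 1/2·π_2
  normalize: π_0 + π_1 + π_2 = 1
Solving the linear system gives exactly π = [30/103, 32/103, 41/103].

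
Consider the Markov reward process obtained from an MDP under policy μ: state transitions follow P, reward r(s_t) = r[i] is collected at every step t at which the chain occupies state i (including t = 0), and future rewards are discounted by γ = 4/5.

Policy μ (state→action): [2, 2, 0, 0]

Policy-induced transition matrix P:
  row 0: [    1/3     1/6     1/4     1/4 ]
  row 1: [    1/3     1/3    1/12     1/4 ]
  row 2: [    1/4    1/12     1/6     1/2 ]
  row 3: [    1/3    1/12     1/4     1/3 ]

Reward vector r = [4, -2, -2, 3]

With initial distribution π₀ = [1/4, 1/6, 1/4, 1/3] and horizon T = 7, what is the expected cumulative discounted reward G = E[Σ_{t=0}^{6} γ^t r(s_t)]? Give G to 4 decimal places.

t=0: π = [0.2500, 0.1667, 0.2500, 0.3333], E[r] = 1.1667, γ^t·E[r] = 1.166667, running G = 1.166667
t=1: π = [0.3125, 0.1458, 0.2014, 0.3403], E[r] = 1.5764, γ^t·E[r] = 1.261111, running G = 2.427778
t=2: π = [0.3166, 0.1458, 0.2089, 0.3287], E[r] = 1.5428, γ^t·E[r] = 0.987407, running G = 3.415185
t=3: π = [0.3159, 0.1462, 0.2083, 0.3296], E[r] = 1.5436, γ^t·E[r] = 0.790346, running G = 4.205531
t=4: π = [0.3160, 0.1462, 0.2083, 0.3295], E[r] = 1.5436, γ^t·E[r] = 0.632240, running G = 4.837771
t=5: π = [0.3160, 0.1462, 0.2083, 0.3295], E[r] = 1.5435, γ^t·E[r] = 0.505780, running G = 5.343551
t=6: π = [0.3160, 0.1462, 0.2083, 0.3295], E[r] = 1.5435, γ^t·E[r] = 0.404622, running G = 5.748174

G = 5.7482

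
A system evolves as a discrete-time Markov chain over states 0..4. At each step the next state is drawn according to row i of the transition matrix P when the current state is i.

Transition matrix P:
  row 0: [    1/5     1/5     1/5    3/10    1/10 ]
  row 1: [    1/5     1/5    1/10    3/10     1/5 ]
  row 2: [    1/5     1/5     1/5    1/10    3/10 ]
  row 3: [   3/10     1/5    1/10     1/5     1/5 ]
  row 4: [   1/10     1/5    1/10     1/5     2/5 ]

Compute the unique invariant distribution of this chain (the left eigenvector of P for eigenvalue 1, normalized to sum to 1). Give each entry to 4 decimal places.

Balance equations π_j = Σ_i π_i·P[i][j]:
  π_0 = 1/5·π_0 + 1/5·π_1 + 1/5·π_2 + 3/10·π_3 + 1/10·π_4
  π_1 = 1/5·π_0 + 1/5·π_1 + 1/5·π_2 + 1/5·π_3 + 1/5·π_4
  π_2 = 1/5·π_0 + 1/10·π_1 + 1/5·π_2 + 1/10·π_3 + 1/10·π_4
  π_3 = 3/10·π_0 + 3/10·π_1 + 1/10·π_2 + 1/5·π_3 + 1/5·π_4
  normalize: π_0 + π_1 + π_2 + π_3 + π_4 = 1
Solving the linear system gives exactly π = [389/1960, 1/5, 261/1960, 111/490, 237/980].

π = [0.1985, 0.2000, 0.1332, 0.2265, 0.2418]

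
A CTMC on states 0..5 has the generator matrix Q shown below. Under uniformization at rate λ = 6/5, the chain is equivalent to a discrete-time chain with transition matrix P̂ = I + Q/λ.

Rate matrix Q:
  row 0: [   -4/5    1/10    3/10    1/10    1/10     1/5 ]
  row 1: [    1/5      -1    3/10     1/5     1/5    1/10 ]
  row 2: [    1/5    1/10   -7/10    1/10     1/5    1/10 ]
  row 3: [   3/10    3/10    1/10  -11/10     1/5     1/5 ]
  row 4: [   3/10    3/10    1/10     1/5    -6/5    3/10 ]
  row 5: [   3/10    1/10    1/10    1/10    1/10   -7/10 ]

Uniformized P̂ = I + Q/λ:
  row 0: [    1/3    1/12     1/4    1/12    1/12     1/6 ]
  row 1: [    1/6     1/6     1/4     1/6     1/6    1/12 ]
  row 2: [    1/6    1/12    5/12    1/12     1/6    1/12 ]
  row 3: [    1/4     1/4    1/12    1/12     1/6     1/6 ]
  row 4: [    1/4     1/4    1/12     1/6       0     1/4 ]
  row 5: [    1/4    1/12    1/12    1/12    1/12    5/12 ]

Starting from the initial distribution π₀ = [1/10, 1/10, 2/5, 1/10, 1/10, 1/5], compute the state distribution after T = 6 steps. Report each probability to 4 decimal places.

π = [0.2411, 0.1300, 0.2178, 0.1035, 0.1116, 0.1959]

t=0: π = [0.1000, 0.1000, 0.4000, 0.1000, 0.1000, 0.2000]
t=1: π = [0.2167, 0.1250, 0.2500, 0.1000, 0.1250, 0.1833]
t=2: π = [0.2368, 0.1313, 0.2236, 0.1042, 0.1125, 0.1917]
t=3: π = [0.2402, 0.1304, 0.2192, 0.1036, 0.1122, 0.1944]
t=4: π = [0.2409, 0.1302, 0.2182, 0.1035, 0.1118, 0.1955]
t=5: π = [0.2410, 0.1301, 0.2179, 0.1035, 0.1117, 0.1958]
t=6: π = [0.2411, 0.1300, 0.2178, 0.1035, 0.1116, 0.1959]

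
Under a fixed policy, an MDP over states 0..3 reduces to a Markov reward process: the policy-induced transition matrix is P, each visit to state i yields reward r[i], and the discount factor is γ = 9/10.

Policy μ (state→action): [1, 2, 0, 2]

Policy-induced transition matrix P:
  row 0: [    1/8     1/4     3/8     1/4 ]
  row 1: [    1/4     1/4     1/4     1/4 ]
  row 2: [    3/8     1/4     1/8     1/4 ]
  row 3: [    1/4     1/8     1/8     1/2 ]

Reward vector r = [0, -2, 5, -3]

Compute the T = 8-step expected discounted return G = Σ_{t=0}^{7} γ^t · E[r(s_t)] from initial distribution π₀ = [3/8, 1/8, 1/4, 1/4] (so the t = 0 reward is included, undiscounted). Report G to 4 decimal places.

t=0: π = [0.3750, 0.1250, 0.2500, 0.2500], E[r] = 0.2500, γ^t·E[r] = 0.250000, running G = 0.250000
t=1: π = [0.2344, 0.2188, 0.2344, 0.3125], E[r] = -0.2031, γ^t·E[r] = -0.182813, running G = 0.067188
t=2: π = [0.2500, 0.2109, 0.2109, 0.3281], E[r] = -0.3516, γ^t·E[r] = -0.284766, running G = -0.217578
t=3: π = [0.2451, 0.2090, 0.2139, 0.3320], E[r] = -0.3447, γ^t·E[r] = -0.251306, running G = -0.468884
t=4: π = [0.2461, 0.2085, 0.2124, 0.3330], E[r] = -0.3540, γ^t·E[r] = -0.232262, running G = -0.701146
t=5: π = [0.2458, 0.2084, 0.2126, 0.3333], E[r] = -0.3536, γ^t·E[r] = -0.208783, running G = -0.909929
t=6: π = [0.2458, 0.2083, 0.2125, 0.3333], E[r] = -0.3542, γ^t·E[r] = -0.188213, running G = -1.098143
t=7: π = [0.2458, 0.2083, 0.2125, 0.3333], E[r] = -0.3541, γ^t·E[r] = -0.169379, running G = -1.267522

G = -1.2675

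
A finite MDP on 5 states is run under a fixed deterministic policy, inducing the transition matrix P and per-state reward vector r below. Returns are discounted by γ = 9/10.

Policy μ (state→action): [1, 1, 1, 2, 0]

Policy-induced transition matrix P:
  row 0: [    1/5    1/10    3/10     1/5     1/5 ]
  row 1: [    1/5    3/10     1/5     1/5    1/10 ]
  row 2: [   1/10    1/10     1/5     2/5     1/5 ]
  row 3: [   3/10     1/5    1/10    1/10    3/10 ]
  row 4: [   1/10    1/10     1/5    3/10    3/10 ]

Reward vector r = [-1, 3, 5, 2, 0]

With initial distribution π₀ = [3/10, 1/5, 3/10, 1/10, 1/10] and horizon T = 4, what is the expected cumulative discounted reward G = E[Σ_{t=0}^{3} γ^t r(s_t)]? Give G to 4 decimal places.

t=0: π = [0.3000, 0.2000, 0.3000, 0.1000, 0.1000], E[r] = 2.0000, γ^t·E[r] = 2.000000, running G = 2.000000
t=1: π = [0.1700, 0.1500, 0.2200, 0.2600, 0.2000], E[r] = 1.9000, γ^t·E[r] = 1.710000, running G = 3.710000
t=2: π = [0.1840, 0.1560, 0.1910, 0.2380, 0.2310], E[r] = 1.7150, γ^t·E[r] = 1.389150, running G = 5.099150
t=3: π = [0.1816, 0.1550, 0.1946, 0.2375, 0.2313], E[r] = 1.7314, γ^t·E[r] = 1.262191, running G = 6.361341

G = 6.3613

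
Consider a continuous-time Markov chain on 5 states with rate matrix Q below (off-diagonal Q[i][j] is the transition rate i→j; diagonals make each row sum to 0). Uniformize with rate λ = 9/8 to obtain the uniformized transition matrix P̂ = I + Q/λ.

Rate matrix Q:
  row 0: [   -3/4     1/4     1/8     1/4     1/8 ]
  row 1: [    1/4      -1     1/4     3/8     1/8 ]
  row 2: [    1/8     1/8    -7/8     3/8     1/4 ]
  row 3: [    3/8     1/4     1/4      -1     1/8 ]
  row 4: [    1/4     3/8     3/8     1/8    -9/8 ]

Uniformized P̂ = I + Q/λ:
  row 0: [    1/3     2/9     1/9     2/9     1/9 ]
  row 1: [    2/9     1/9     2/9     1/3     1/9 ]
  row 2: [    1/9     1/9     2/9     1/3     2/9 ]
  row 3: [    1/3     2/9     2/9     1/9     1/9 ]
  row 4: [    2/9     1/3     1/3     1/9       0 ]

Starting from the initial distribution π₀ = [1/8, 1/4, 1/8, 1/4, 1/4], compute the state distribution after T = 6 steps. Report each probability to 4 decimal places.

π = [0.2525, 0.1913, 0.2076, 0.2279, 0.1208]

t=0: π = [0.1250, 0.2500, 0.1250, 0.2500, 0.2500]
t=1: π = [0.2500, 0.2083, 0.2361, 0.2083, 0.0972]
t=2: π = [0.2469, 0.1836, 0.2052, 0.2377, 0.1265]
t=3: π = [0.2533, 0.1931, 0.2088, 0.2250, 0.1199]
t=4: π = [0.2522, 0.1909, 0.2074, 0.2286, 0.1210]
t=5: π = [0.2526, 0.1914, 0.2076, 0.2276, 0.1207]
t=6: π = [0.2525, 0.1913, 0.2076, 0.2279, 0.1208]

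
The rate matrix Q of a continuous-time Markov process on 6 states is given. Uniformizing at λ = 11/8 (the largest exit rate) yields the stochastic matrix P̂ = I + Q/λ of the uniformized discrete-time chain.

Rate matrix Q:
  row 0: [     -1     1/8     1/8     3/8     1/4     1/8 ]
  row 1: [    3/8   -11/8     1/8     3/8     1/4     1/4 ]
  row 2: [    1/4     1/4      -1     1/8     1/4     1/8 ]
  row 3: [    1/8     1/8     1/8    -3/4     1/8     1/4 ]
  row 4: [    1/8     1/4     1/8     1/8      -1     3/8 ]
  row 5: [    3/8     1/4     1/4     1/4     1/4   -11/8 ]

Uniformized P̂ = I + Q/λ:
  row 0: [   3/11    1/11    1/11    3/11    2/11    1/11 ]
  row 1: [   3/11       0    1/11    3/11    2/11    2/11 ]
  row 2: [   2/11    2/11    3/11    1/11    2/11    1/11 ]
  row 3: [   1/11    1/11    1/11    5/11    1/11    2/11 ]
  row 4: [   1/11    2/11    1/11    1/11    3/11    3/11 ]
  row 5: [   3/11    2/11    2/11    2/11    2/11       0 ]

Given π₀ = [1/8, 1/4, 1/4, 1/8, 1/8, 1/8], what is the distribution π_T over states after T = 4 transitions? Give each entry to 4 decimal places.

π = [0.1841, 0.1206, 0.1271, 0.2494, 0.1754, 0.1434]

t=0: π = [0.1250, 0.2500, 0.2500, 0.1250, 0.1250, 0.1250]
t=1: π = [0.2045, 0.1136, 0.1477, 0.2159, 0.1818, 0.1364]
t=2: π = [0.1870, 0.1229, 0.1302, 0.2397, 0.1787, 0.1415]
t=3: π = [0.1848, 0.1207, 0.1274, 0.2473, 0.1763, 0.1435]
t=4: π = [0.1841, 0.1206, 0.1271, 0.2494, 0.1754, 0.1434]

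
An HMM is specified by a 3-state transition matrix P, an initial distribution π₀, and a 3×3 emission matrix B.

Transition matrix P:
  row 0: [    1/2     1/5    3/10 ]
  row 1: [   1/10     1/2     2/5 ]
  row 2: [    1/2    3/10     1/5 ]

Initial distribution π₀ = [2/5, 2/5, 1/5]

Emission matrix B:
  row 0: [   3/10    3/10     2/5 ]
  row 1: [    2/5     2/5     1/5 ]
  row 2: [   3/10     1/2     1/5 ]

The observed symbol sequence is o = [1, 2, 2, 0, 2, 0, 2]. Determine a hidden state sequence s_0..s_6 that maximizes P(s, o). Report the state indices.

t=0: δ = [1.200e-01, 1.600e-01, 1.000e-01]  (obs o_0=1)
t=1: δ = [2.400e-02, 1.600e-02, 1.280e-02]  ψ = [0, 1, 1]  (obs o_1=2)
t=2: δ = [4.800e-03, 1.600e-03, 1.440e-03]  ψ = [0, 1, 0]  (obs o_2=2)
t=3: δ = [7.200e-04, 3.840e-04, 4.320e-04]  ψ = [0, 0, 0]  (obs o_3=0)
t=4: δ = [1.440e-04, 3.840e-05, 4.320e-05]  ψ = [0, 1, 0]  (obs o_4=2)
t=5: δ = [2.160e-05, 1.152e-05, 1.296e-05]  ψ = [0, 0, 0]  (obs o_5=0)
t=6: δ = [4.320e-06, 1.152e-06, 1.296e-06]  ψ = [0, 1, 0]  (obs o_6=2)
backtrack: best end state = 0; path = [0, 0, 0, 0, 0, 0, 0]

path = [0, 0, 0, 0, 0, 0, 0]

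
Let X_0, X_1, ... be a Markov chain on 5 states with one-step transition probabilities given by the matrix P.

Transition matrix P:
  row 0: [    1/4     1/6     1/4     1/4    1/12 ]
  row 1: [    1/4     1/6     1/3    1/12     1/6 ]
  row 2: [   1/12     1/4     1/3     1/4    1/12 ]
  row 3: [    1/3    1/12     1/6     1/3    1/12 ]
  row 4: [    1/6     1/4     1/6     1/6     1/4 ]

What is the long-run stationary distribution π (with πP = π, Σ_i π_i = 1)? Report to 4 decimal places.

Balance equations π_j = Σ_i π_i·P[i][j]:
  π_0 = 1/4·π_0 + 1/4·π_1 + 1/12·π_2 + 1/3·π_3 + 1/6·π_4
  π_1 = 1/6·π_0 + 1/6·π_1 + 1/4·π_2 + 1/12·π_3 + 1/4·π_4
  π_2 = 1/4·π_0 + 1/3·π_1 + 1/3·π_2 + 1/6·π_3 + 1/6·π_4
  π_3 = 1/4·π_0 + 1/12·π_1 + 1/4·π_2 + 1/3·π_3 + 1/6·π_4
  normalize: π_0 + π_1 + π_2 + π_3 + π_4 = 1
Solving the linear system gives exactly π = [95/439, 157/878, 113/439, 403/1756, 207/1756].

π = [0.2164, 0.1788, 0.2574, 0.2295, 0.1179]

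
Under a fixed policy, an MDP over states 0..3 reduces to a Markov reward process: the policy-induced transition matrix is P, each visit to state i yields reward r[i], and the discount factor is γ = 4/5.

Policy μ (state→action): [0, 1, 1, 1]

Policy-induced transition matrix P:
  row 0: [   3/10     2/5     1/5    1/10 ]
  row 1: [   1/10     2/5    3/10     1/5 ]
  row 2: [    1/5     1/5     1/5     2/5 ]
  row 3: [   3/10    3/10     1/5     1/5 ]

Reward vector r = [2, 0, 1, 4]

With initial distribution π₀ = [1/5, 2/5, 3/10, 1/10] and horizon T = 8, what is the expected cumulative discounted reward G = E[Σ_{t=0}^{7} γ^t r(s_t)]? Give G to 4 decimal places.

t=0: π = [0.2000, 0.4000, 0.3000, 0.1000], E[r] = 1.1000, γ^t·E[r] = 1.100000, running G = 1.100000
t=1: π = [0.1900, 0.3300, 0.2400, 0.2400], E[r] = 1.5800, γ^t·E[r] = 1.264000, running G = 2.364000
t=2: π = [0.2100, 0.3280, 0.2330, 0.2290], E[r] = 1.5690, γ^t·E[r] = 1.004160, running G = 3.368160
t=3: π = [0.2111, 0.3305, 0.2328, 0.2256], E[r] = 1.5574, γ^t·E[r] = 0.797389, running G = 4.165549
t=4: π = [0.2106, 0.3309, 0.2331, 0.2255], E[r] = 1.5561, γ^t·E[r] = 0.637374, running G = 4.802923
t=5: π = [0.2105, 0.3308, 0.2331, 0.2255], E[r] = 1.5563, γ^t·E[r] = 0.509974, running G = 5.312898
t=6: π = [0.2105, 0.3308, 0.2331, 0.2256], E[r] = 1.5564, γ^t·E[r] = 0.407999, running G = 5.720896
t=7: π = [0.2105, 0.3308, 0.2331, 0.2256], E[r] = 1.5564, γ^t·E[r] = 0.326399, running G = 6.047296

G = 6.0473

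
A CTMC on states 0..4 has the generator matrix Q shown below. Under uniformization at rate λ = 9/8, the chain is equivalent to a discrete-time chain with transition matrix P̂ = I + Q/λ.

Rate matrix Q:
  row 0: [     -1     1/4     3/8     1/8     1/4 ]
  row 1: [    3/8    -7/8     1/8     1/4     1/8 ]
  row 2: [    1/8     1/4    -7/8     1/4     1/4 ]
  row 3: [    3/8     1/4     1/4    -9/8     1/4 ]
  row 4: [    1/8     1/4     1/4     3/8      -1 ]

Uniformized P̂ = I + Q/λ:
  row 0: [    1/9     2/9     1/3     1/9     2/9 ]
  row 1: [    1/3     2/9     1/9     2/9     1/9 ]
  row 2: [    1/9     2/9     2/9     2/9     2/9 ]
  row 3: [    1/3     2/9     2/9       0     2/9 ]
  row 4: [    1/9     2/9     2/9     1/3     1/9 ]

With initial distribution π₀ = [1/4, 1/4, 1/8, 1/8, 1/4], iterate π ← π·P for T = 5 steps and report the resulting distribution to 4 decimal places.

t=0: π = [0.2500, 0.2500, 0.1250, 0.1250, 0.2500]
t=1: π = [0.1944, 0.2222, 0.2222, 0.1944, 0.1667]
t=2: π = [0.2037, 0.2222, 0.2191, 0.1759, 0.1790]
t=3: π = [0.1996, 0.2222, 0.2202, 0.1804, 0.1776]
t=4: π = [0.2006, 0.2222, 0.2197, 0.1797, 0.1778]
t=5: π = [0.2004, 0.2222, 0.2198, 0.1798, 0.1778]

π = [0.2004, 0.2222, 0.2198, 0.1798, 0.1778]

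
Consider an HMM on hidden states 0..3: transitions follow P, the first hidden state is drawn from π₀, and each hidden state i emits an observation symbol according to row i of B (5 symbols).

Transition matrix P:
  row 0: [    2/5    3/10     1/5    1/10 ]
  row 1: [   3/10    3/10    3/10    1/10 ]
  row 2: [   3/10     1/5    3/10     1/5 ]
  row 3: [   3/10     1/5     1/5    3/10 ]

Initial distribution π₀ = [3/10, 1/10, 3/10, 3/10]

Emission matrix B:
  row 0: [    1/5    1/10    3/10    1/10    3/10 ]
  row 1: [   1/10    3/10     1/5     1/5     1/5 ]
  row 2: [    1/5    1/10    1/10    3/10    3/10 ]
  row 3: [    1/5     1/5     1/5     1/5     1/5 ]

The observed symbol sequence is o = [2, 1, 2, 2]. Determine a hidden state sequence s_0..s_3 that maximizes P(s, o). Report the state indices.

path = [0, 1, 0, 0]

t=0: δ = [9.000e-02, 2.000e-02, 3.000e-02, 6.000e-02]  (obs o_0=2)
t=1: δ = [3.600e-03, 8.100e-03, 1.800e-03, 3.600e-03]  ψ = [0, 0, 0, 3]  (obs o_1=1)
t=2: δ = [7.290e-04, 4.860e-04, 2.430e-04, 2.160e-04]  ψ = [1, 1, 1, 3]  (obs o_2=2)
t=3: δ = [8.748e-05, 4.374e-05, 1.458e-05, 1.458e-05]  ψ = [0, 0, 0, 0]  (obs o_3=2)
backtrack: best end state = 0; path = [0, 1, 0, 0]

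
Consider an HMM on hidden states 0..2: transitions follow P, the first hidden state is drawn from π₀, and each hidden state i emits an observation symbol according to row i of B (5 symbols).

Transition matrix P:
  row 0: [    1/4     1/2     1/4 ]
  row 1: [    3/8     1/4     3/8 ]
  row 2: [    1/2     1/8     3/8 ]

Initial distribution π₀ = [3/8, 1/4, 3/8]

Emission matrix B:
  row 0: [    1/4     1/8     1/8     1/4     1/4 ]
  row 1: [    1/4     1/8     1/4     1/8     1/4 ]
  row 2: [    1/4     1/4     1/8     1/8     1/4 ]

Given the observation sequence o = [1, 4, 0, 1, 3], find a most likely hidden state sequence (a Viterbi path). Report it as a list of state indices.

t=0: δ = [4.688e-02, 3.125e-02, 9.375e-02]  (obs o_0=1)
t=1: δ = [1.172e-02, 5.859e-03, 8.789e-03]  ψ = [2, 0, 2]  (obs o_1=4)
t=2: δ = [1.099e-03, 1.465e-03, 8.240e-04]  ψ = [2, 0, 2]  (obs o_2=0)
t=3: δ = [6.866e-05, 6.866e-05, 1.373e-04]  ψ = [1, 0, 1]  (obs o_3=1)
t=4: δ = [1.717e-05, 4.292e-06, 6.437e-06]  ψ = [2, 0, 2]  (obs o_4=3)
backtrack: best end state = 0; path = [2, 0, 1, 2, 0]

path = [2, 0, 1, 2, 0]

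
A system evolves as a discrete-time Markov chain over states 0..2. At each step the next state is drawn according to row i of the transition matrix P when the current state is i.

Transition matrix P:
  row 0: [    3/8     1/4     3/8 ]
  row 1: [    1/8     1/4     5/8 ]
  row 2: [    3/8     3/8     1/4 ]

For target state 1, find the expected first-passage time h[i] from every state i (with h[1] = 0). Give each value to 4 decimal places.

First-step conditioning: h[1] = 0; for i ≠ 1, h[i] = 1 + Σ_k P[i][k]·h[k].
  h[0] = 1 + 3/8·h[0] + 3/8·h[2]
  h[2] = 1 + 3/8·h[0] + 1/4·h[2]
Solving the 2×2 linear system over states ≠ 1 gives exactly h = [24/7, 0, 64/21] (h[1] = 0 is the target).

h = [3.4286, 0.0000, 3.0476]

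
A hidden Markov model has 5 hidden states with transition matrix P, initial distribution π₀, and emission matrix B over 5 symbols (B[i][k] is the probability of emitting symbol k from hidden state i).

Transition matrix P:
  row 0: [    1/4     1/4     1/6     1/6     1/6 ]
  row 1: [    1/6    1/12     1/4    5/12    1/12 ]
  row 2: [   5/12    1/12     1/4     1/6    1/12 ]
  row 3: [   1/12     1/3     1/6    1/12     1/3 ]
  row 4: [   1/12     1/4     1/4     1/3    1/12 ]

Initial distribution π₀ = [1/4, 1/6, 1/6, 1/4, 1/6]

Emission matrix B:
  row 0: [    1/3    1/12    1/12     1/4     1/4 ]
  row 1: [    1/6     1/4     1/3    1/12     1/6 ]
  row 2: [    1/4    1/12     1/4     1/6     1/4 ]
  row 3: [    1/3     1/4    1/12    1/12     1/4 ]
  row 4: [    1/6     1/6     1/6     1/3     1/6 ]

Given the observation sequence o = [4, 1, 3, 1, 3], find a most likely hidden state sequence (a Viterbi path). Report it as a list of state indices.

t=0: δ = [6.250e-02, 2.778e-02, 4.167e-02, 6.250e-02, 2.778e-02]  (obs o_0=4)
t=1: δ = [1.447e-03, 5.208e-03, 8.681e-04, 2.894e-03, 3.472e-03]  ψ = [2, 3, 0, 1, 3]  (obs o_1=1)
t=2: δ = [2.170e-04, 8.038e-05, 2.170e-04, 1.808e-04, 3.215e-04]  ψ = [1, 3, 1, 1, 3]  (obs o_2=3)
t=3: δ = [7.535e-06, 2.009e-05, 6.698e-06, 2.679e-05, 1.005e-05]  ψ = [2, 4, 4, 4, 3]  (obs o_3=1)
t=4: δ = [8.372e-07, 7.442e-07, 8.372e-07, 6.977e-07, 2.977e-06]  ψ = [1, 3, 1, 1, 3]  (obs o_4=3)
backtrack: best end state = 4; path = [1, 3, 4, 3, 4]

path = [1, 3, 4, 3, 4]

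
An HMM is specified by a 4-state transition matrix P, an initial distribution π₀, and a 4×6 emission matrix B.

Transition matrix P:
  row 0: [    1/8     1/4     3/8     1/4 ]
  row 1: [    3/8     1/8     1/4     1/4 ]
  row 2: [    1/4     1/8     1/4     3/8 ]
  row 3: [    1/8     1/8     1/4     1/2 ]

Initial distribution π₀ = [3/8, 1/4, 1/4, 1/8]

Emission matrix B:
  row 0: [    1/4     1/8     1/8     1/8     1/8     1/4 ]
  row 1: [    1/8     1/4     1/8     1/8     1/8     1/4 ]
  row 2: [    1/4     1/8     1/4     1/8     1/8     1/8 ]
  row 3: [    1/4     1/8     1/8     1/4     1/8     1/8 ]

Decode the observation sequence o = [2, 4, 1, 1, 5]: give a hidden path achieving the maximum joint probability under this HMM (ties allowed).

t=0: δ = [4.688e-02, 3.125e-02, 6.250e-02, 1.562e-02]  (obs o_0=2)
t=1: δ = [1.953e-03, 1.465e-03, 2.197e-03, 2.930e-03]  ψ = [2, 0, 0, 2]  (obs o_1=4)
t=2: δ = [6.866e-05, 1.221e-04, 9.155e-05, 1.831e-04]  ψ = [1, 0, 0, 3]  (obs o_2=1)
t=3: δ = [5.722e-06, 5.722e-06, 5.722e-06, 1.144e-05]  ψ = [1, 3, 3, 3]  (obs o_3=1)
t=4: δ = [5.364e-07, 3.576e-07, 3.576e-07, 7.153e-07]  ψ = [1, 0, 3, 3]  (obs o_4=5)
backtrack: best end state = 3; path = [2, 3, 3, 3, 3]

path = [2, 3, 3, 3, 3]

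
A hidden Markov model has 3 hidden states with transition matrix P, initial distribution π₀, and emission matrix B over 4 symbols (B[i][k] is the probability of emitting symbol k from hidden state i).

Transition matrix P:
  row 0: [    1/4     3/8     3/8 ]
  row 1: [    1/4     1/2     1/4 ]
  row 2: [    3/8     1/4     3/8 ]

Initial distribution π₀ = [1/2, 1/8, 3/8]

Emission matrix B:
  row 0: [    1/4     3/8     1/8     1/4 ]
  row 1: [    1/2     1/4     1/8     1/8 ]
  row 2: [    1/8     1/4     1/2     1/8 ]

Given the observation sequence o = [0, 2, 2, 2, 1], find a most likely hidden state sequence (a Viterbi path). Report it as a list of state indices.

t=0: δ = [1.250e-01, 6.250e-02, 4.688e-02]  (obs o_0=0)
t=1: δ = [3.906e-03, 5.859e-03, 2.344e-02]  ψ = [0, 0, 0]  (obs o_1=2)
t=2: δ = [1.099e-03, 7.324e-04, 4.395e-03]  ψ = [2, 2, 2]  (obs o_2=2)
t=3: δ = [2.060e-04, 1.373e-04, 8.240e-04]  ψ = [2, 2, 2]  (obs o_3=2)
t=4: δ = [1.159e-04, 5.150e-05, 7.725e-05]  ψ = [2, 2, 2]  (obs o_4=1)
backtrack: best end state = 0; path = [0, 2, 2, 2, 0]

path = [0, 2, 2, 2, 0]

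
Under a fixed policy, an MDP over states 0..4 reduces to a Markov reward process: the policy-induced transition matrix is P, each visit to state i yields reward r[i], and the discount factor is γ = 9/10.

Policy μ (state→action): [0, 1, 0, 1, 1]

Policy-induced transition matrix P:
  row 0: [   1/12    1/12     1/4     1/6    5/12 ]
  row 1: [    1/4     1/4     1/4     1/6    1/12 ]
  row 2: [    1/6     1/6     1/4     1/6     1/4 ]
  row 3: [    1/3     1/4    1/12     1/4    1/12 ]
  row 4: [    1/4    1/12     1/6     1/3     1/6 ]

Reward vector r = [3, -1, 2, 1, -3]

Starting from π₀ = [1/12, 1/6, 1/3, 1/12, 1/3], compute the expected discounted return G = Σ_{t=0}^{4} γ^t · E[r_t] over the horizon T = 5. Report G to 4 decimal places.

G = 1.3840

t=0: π = [0.0833, 0.1667, 0.3333, 0.0833, 0.3333], E[r] = -0.1667, γ^t·E[r] = -0.166667, running G = -0.166667
t=1: π = [0.2153, 0.1528, 0.2083, 0.2292, 0.1944], E[r] = 0.5556, γ^t·E[r] = 0.500000, running G = 0.333333
t=2: π = [0.2159, 0.1644, 0.1956, 0.2182, 0.2060], E[r] = 0.4745, γ^t·E[r] = 0.384375, running G = 0.717708
t=3: π = [0.2159, 0.1634, 0.1965, 0.2192, 0.2051], E[r] = 0.4813, γ^t·E[r] = 0.350859, running G = 1.068568
t=4: π = [0.2159, 0.1635, 0.1964, 0.2191, 0.2051], E[r] = 0.4807, γ^t·E[r] = 0.315404, running G = 1.383972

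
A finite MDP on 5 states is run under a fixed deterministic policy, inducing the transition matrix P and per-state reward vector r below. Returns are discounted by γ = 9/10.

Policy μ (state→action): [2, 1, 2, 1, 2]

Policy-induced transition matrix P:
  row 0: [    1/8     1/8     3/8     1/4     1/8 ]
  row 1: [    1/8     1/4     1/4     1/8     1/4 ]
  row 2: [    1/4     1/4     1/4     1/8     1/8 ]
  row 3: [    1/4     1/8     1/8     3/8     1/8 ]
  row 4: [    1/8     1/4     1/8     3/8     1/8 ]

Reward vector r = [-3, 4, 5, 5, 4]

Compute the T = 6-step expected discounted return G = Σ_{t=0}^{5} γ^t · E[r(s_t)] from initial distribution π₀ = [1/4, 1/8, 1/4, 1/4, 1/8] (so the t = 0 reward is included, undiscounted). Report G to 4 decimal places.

t=0: π = [0.2500, 0.1250, 0.2500, 0.2500, 0.1250], E[r] = 2.7500, γ^t·E[r] = 2.750000, running G = 2.750000
t=1: π = [0.1875, 0.1875, 0.2344, 0.2500, 0.1406], E[r] = 3.1719, γ^t·E[r] = 2.854688, running G = 5.604688
t=2: π = [0.1855, 0.1953, 0.2246, 0.2461, 0.1484], E[r] = 3.1719, γ^t·E[r] = 2.569219, running G = 8.173906
t=3: π = [0.1838, 0.1960, 0.2239, 0.2468, 0.1494], E[r] = 3.1838, γ^t·E[r] = 2.321018, running G = 10.494924
t=4: π = [0.1838, 0.1962, 0.2234, 0.2470, 0.1495], E[r] = 3.1836, γ^t·E[r] = 2.088776, running G = 12.583700
t=5: π = [0.1838, 0.1961, 0.2234, 0.2471, 0.1495], E[r] = 3.1838, γ^t·E[r] = 1.880031, running G = 14.463731

G = 14.4637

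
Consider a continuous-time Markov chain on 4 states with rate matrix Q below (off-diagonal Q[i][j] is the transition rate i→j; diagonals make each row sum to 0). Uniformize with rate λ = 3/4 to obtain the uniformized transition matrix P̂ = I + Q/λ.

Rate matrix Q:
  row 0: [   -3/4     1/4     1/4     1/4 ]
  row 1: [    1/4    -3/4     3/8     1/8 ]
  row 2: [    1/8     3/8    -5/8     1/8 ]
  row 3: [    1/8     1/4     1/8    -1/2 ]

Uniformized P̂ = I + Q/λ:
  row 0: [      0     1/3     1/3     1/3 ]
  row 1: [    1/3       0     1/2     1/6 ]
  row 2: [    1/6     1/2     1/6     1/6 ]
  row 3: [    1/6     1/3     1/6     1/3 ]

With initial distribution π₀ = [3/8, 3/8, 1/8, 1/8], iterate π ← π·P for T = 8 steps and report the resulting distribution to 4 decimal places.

π = [0.1837, 0.2868, 0.2927, 0.2368]

t=0: π = [0.3750, 0.3750, 0.1250, 0.1250]
t=1: π = [0.1667, 0.2292, 0.3542, 0.2500]
t=2: π = [0.1771, 0.3160, 0.2708, 0.2361]
t=3: π = [0.1898, 0.2731, 0.3015, 0.2355]
t=4: π = [0.1806, 0.2925, 0.2894, 0.2376]
t=5: π = [0.1853, 0.2840, 0.2943, 0.2364]
t=6: π = [0.1831, 0.2877, 0.2922, 0.2369]
t=7: π = [0.1841, 0.2861, 0.2931, 0.2367]
t=8: π = [0.1837, 0.2868, 0.2927, 0.2368]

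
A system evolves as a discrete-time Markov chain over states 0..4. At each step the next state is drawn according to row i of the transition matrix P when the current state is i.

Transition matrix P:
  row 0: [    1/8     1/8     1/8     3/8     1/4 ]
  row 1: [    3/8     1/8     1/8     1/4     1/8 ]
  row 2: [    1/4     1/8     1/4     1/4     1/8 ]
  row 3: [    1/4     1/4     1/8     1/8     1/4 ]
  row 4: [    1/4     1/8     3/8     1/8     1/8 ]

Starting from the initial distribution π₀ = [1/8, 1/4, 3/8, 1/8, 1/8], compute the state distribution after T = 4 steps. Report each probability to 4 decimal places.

t=0: π = [0.1250, 0.2500, 0.3750, 0.1250, 0.1250]
t=1: π = [0.2656, 0.1406, 0.2031, 0.2344, 0.1563]
t=2: π = [0.2344, 0.1543, 0.1895, 0.2344, 0.1875]
t=3: π = [0.2400, 0.1543, 0.1956, 0.2266, 0.1836]
t=4: π = [0.2393, 0.1533, 0.1953, 0.2287, 0.1833]

π = [0.2393, 0.1533, 0.1953, 0.2287, 0.1833]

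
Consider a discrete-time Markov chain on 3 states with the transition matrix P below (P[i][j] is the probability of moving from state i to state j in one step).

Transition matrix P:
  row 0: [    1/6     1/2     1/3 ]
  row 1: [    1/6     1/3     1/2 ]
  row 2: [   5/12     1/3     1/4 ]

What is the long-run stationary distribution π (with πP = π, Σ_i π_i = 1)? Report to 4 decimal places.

π = [0.2581, 0.3763, 0.3656]

Balance equations π_j = Σ_i π_i·P[i][j]:
  π_0 = 1/6·π_0 + 1/6·π_1 + 5/12·π_2
  π_1 = 1/2·π_0 + 1/3·π_1 + 1/3·π_2
  normalize: π_0 + π_1 + π_2 = 1
Solving the linear system gives exactly π = [8/31, 35/93, 34/93].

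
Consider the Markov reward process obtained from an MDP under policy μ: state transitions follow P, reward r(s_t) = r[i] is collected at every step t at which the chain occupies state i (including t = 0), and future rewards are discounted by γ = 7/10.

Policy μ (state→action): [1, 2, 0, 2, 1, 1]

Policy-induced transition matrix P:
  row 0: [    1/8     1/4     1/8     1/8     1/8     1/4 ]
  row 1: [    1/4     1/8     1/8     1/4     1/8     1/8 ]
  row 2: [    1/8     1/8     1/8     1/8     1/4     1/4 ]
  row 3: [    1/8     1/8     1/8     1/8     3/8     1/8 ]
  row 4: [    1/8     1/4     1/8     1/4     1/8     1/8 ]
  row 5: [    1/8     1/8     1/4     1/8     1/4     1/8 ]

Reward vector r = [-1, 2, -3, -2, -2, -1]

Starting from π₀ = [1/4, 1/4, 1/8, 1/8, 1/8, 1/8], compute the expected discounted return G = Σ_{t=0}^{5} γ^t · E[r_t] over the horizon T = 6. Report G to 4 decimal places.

t=0: π = [0.2500, 0.2500, 0.1250, 0.1250, 0.1250, 0.1250], E[r] = -0.7500, γ^t·E[r] = -0.750000, running G = -0.750000
t=1: π = [0.1563, 0.1719, 0.1406, 0.1719, 0.1875, 0.1719], E[r] = -1.1250, γ^t·E[r] = -0.787500, running G = -1.537500
t=2: π = [0.1465, 0.1680, 0.1465, 0.1699, 0.2070, 0.1621], E[r] = -1.1660, γ^t·E[r] = -0.571348, running G = -2.108848
t=3: π = [0.1460, 0.1692, 0.1453, 0.1719, 0.2061, 0.1616], E[r] = -1.1609, γ^t·E[r] = -0.398185, running G = -2.507032
t=4: π = [0.1461, 0.1690, 0.1452, 0.1719, 0.2063, 0.1614], E[r] = -1.1616, γ^t·E[r] = -0.278905, running G = -2.785938
t=5: π = [0.1461, 0.1691, 0.1452, 0.1719, 0.2063, 0.1614], E[r] = -1.1614, γ^t·E[r] = -0.195195, running G = -2.981133

G = -2.9811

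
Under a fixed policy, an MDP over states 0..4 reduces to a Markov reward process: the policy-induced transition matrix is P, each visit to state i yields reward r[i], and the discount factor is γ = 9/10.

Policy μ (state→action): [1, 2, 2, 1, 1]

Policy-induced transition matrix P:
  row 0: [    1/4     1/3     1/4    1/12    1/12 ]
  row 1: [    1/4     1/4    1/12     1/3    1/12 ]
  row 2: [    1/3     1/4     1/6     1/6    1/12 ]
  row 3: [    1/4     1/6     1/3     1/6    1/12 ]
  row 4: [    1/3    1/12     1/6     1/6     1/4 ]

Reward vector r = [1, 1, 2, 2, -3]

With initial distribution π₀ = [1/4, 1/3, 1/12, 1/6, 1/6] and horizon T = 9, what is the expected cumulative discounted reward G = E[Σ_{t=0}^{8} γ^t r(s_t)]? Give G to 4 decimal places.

t=0: π = [0.2500, 0.3333, 0.0833, 0.1667, 0.1667], E[r] = 0.5833, γ^t·E[r] = 0.583333, running G = 0.583333
t=1: π = [0.2708, 0.2292, 0.1875, 0.2014, 0.1111], E[r] = 0.9444, γ^t·E[r] = 0.850000, running G = 1.433333
t=2: π = [0.2749, 0.2373, 0.2037, 0.1823, 0.1019], E[r] = 0.9786, γ^t·E[r] = 0.792656, running G = 2.225990
t=3: π = [0.2755, 0.2407, 0.2002, 0.1833, 0.1003], E[r] = 0.9823, γ^t·E[r] = 0.716063, running G = 2.942052
t=4: π = [0.2750, 0.2410, 0.2001, 0.1838, 0.1001], E[r] = 0.9837, γ^t·E[r] = 0.645432, running G = 3.587484
t=5: π = [0.2750, 0.2409, 0.2001, 0.1839, 0.1000], E[r] = 0.9840, γ^t·E[r] = 0.581053, running G = 4.168537
t=6: π = [0.2750, 0.2409, 0.2002, 0.1839, 0.1000], E[r] = 0.9841, γ^t·E[r] = 0.522968, running G = 4.691505
t=7: π = [0.2750, 0.2409, 0.2002, 0.1839, 0.1000], E[r] = 0.9841, γ^t·E[r] = 0.470673, running G = 5.162177
t=8: π = [0.2750, 0.2409, 0.2002, 0.1839, 0.1000], E[r] = 0.9841, γ^t·E[r] = 0.423606, running G = 5.585783

G = 5.5858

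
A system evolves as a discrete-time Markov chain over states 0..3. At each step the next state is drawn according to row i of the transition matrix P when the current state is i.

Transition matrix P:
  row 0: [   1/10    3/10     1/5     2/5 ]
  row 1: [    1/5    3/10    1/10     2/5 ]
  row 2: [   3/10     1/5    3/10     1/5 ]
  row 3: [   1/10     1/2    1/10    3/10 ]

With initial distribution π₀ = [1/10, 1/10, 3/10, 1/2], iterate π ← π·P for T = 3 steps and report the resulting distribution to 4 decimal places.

t=0: π = [0.1000, 0.1000, 0.3000, 0.5000]
t=1: π = [0.1700, 0.3700, 0.1700, 0.2900]
t=2: π = [0.1710, 0.3410, 0.1510, 0.3370]
t=3: π = [0.1643, 0.3523, 0.1473, 0.3361]

π = [0.1643, 0.3523, 0.1473, 0.3361]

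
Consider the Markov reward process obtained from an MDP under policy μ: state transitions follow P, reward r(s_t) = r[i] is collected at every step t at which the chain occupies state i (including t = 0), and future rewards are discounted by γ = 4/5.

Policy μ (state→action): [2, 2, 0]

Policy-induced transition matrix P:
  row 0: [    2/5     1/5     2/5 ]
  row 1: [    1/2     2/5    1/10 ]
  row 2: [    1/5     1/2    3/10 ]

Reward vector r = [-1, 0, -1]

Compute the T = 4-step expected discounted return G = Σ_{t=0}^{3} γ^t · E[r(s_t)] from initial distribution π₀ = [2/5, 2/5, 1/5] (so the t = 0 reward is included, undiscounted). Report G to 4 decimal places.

t=0: π = [0.4000, 0.4000, 0.2000], E[r] = -0.6000, γ^t·E[r] = -0.600000, running G = -0.600000
t=1: π = [0.4000, 0.3400, 0.2600], E[r] = -0.6600, γ^t·E[r] = -0.528000, running G = -1.128000
t=2: π = [0.3820, 0.3460, 0.2720], E[r] = -0.6540, γ^t·E[r] = -0.418560, running G = -1.546560
t=3: π = [0.3802, 0.3508, 0.2690], E[r] = -0.6492, γ^t·E[r] = -0.332390, running G = -1.878950

G = -1.8790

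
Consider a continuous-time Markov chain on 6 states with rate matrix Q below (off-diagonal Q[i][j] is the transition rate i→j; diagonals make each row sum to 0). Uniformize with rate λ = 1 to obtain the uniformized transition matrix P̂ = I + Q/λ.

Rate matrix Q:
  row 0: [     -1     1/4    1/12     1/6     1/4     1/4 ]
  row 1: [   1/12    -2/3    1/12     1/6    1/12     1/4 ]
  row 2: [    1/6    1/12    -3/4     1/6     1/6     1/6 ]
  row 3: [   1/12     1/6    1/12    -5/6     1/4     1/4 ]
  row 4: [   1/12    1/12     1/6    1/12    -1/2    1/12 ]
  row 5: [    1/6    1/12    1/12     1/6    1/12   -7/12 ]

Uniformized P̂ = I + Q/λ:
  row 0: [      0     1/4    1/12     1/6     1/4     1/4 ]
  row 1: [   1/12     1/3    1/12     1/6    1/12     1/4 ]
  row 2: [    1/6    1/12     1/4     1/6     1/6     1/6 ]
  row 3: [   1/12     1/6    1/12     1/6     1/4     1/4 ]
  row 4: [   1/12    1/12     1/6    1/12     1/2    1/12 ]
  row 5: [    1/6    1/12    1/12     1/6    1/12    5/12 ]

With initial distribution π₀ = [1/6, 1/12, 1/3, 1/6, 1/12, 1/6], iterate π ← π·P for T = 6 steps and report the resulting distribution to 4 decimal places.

π = [0.1050, 0.1508, 0.1232, 0.1473, 0.2324, 0.2413]

t=0: π = [0.1667, 0.0833, 0.3333, 0.1667, 0.0833, 0.1667]
t=1: π = [0.1111, 0.1458, 0.1458, 0.1597, 0.2014, 0.2361]
t=2: π = [0.1059, 0.1516, 0.1244, 0.1499, 0.2245, 0.2436]
t=3: π = [0.1052, 0.1514, 0.1228, 0.1480, 0.2299, 0.2428]
t=4: π = [0.1050, 0.1510, 0.1230, 0.1475, 0.2315, 0.2419]
t=5: π = [0.1050, 0.1509, 0.1231, 0.1474, 0.2321, 0.2415]
t=6: π = [0.1050, 0.1508, 0.1232, 0.1473, 0.2324, 0.2413]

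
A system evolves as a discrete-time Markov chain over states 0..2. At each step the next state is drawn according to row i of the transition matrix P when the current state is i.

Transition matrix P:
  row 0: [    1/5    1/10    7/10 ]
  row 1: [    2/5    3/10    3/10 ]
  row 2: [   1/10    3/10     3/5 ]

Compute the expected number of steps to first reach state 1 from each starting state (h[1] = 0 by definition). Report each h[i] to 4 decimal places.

h = [4.4000, 0.0000, 3.6000]

First-step conditioning: h[1] = 0; for i ≠ 1, h[i] = 1 + Σ_k P[i][k]·h[k].
  h[0] = 1 + 1/5·h[0] + 7/10·h[2]
  h[2] = 1 + 1/10·h[0] + 3/5·h[2]
Solving the 2×2 linear system over states ≠ 1 gives exactly h = [22/5, 0, 18/5] (h[1] = 0 is the target).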